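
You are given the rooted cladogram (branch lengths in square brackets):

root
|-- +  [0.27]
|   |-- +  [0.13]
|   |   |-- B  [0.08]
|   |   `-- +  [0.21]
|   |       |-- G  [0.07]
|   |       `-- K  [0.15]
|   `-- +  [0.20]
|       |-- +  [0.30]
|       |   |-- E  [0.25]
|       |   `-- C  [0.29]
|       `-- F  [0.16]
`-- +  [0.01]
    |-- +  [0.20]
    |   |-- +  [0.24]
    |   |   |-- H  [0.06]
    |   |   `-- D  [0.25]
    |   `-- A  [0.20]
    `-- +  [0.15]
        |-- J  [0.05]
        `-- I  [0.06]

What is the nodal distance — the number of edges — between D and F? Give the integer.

7

The MRCA of D and F is the root of the tree.
From D up to that node: 4 branches. From F up to the same node: 3 branches. Total: 4 + 3 = 7.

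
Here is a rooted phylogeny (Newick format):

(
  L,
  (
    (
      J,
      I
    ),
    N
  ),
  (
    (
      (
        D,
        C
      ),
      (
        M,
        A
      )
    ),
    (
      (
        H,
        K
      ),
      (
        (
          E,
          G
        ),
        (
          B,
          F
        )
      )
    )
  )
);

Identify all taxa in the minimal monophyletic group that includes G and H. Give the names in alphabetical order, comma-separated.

B, E, F, G, H, K

Tracing G: it sits inside (E,G).
Tracing H: it sits inside (H,K).
The smallest clade enclosing both is ((H,K),((E,G),(B,F))); the answer is its 6 terminal taxa in alphabetical order.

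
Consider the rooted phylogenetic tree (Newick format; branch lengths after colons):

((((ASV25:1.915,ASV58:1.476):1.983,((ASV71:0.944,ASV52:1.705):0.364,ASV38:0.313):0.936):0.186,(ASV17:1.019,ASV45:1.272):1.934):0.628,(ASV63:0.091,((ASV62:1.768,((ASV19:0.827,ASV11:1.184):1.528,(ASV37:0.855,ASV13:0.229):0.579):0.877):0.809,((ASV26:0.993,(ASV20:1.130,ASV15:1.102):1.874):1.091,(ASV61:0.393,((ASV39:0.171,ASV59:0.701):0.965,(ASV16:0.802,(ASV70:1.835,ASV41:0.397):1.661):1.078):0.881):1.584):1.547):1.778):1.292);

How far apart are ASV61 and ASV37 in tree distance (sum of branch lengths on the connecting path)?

The path runs ASV61 → … → MRCA → … → ASV37; the MRCA is the node subtending ((ASV62,((ASV19,ASV11),(ASV37,ASV13))),((ASV26,(ASV20,ASV15)),(ASV61,((ASV39,ASV59),(ASV16,(ASV70,ASV41)))))).
Branch lengths along that path: 0.393 + 1.584 + 1.547 + 0.809 + 0.877 + 0.579 + 0.855 = 6.644.

6.644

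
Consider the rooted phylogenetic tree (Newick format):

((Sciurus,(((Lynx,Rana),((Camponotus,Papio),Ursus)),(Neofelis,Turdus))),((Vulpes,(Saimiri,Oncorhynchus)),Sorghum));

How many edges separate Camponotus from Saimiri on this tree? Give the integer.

10

The MRCA of Camponotus and Saimiri is the root of the tree.
From Camponotus up to that node: 6 branches. From Saimiri up to the same node: 4 branches. Total: 6 + 4 = 10.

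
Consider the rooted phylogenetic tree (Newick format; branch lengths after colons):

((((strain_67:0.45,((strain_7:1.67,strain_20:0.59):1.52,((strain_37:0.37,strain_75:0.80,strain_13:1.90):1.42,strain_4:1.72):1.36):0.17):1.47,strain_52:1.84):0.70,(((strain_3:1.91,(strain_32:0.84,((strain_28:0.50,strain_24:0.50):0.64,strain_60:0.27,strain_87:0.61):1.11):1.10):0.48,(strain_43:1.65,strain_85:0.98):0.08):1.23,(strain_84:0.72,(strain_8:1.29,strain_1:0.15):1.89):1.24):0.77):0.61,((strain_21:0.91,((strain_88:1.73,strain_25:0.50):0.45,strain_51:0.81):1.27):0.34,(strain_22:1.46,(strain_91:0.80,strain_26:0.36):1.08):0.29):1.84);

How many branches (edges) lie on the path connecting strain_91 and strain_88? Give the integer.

7

The MRCA of strain_91 and strain_88 is the node subtending ((strain_21,((strain_88,strain_25),strain_51)),(strain_22,(strain_91,strain_26))).
From strain_91 up to that node: 3 branches. From strain_88 up to the same node: 4 branches. Total: 3 + 4 = 7.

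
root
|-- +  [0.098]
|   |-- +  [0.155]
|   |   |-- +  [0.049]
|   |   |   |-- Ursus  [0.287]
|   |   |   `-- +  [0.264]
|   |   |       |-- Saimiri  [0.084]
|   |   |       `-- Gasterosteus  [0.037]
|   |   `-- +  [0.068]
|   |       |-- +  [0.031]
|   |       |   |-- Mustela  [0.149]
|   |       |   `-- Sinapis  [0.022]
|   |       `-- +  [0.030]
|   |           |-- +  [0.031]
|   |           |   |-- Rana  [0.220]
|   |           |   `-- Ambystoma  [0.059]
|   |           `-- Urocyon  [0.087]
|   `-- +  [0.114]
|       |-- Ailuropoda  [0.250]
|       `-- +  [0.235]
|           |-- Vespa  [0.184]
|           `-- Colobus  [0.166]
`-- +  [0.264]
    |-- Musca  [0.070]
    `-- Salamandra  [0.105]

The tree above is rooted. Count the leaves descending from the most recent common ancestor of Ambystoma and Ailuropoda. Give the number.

The MRCA of Ambystoma and Ailuropoda is the node subtending (((Ursus,(Saimiri,Gasterosteus)),((Mustela,Sinapis),((Rana,Ambystoma),Urocyon))),(Ailuropoda,(Vespa,Colobus))).
That clade contains 11 terminal taxa: Ailuropoda, Ambystoma, Colobus, Gasterosteus, Mustela, Rana, Saimiri, Sinapis, Urocyon, Ursus, Vespa.

11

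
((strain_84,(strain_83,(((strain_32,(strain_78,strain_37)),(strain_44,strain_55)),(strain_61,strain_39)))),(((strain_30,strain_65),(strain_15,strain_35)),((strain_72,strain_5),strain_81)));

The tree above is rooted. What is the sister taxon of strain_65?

strain_65 attaches to the tree at the node subtending (strain_30,strain_65).
The other lineage descending from that same node — the sister group — is the single tip strain_30.

strain_30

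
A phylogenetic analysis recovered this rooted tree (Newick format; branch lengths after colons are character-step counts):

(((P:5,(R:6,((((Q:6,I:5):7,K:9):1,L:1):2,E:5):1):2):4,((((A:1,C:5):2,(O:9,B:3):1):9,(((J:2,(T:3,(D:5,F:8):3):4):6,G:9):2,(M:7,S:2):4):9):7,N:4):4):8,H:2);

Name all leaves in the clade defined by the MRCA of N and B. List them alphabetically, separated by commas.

Tracing N: it sits inside ((((A,C),(O,B)),(((J,(T,(D,F))),G),(M,S))),N).
Tracing B: it sits inside (O,B).
The smallest clade enclosing both is ((((A,C),(O,B)),(((J,(T,(D,F))),G),(M,S))),N); the answer is its 12 terminal taxa in alphabetical order.

A, B, C, D, F, G, J, M, N, O, S, T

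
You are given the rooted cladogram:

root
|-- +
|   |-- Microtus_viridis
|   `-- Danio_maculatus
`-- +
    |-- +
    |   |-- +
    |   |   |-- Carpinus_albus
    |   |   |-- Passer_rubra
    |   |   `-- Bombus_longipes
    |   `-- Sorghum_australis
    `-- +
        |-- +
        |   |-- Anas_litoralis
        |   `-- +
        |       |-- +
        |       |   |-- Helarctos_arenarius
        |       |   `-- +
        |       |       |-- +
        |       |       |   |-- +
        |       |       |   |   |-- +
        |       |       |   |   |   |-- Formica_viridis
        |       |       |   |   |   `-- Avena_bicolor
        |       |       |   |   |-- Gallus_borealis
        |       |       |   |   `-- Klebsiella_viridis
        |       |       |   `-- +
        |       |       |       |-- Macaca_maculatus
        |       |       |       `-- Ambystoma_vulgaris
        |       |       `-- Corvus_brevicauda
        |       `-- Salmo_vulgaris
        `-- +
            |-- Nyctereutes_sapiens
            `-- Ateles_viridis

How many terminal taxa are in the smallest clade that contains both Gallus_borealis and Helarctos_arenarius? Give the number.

8

The MRCA of Gallus_borealis and Helarctos_arenarius is the node subtending (Helarctos_arenarius,((((Formica_viridis,Avena_bicolor),Gallus_borealis,Klebsiella_viridis),(Macaca_maculatus,Ambystoma_vulgaris)),Corvus_brevicauda)).
That clade contains 8 terminal taxa: Ambystoma_vulgaris, Avena_bicolor, Corvus_brevicauda, Formica_viridis, Gallus_borealis, Helarctos_arenarius, Klebsiella_viridis, Macaca_maculatus.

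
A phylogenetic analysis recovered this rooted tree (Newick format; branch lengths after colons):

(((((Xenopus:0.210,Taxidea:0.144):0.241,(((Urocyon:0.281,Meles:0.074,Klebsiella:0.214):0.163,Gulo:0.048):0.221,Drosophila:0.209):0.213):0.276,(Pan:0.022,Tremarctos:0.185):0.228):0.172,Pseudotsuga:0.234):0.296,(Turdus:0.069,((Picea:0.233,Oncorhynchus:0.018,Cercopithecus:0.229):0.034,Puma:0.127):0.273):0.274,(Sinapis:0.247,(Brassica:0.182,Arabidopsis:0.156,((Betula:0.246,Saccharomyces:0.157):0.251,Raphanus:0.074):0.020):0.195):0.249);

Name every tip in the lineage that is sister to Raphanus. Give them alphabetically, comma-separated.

Raphanus attaches to the tree at the node subtending ((Betula,Saccharomyces),Raphanus).
The other lineage descending from that same node — the sister group — is (Betula,Saccharomyces); its 2 tips in alphabetical order are the answer.

Betula, Saccharomyces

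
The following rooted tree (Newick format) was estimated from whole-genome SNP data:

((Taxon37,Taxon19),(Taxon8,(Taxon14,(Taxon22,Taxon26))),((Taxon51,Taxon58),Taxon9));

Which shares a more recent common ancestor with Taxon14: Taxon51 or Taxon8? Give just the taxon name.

The MRCA of Taxon14 and Taxon8 subtends (Taxon8,(Taxon14,(Taxon22,Taxon26))) (4 taxa).
The MRCA of Taxon14 and Taxon51 is the root, subtending the entire tree (9 taxa).
The first is nested inside the second, so Taxon14 shares a more recent common ancestor with Taxon8.

Taxon8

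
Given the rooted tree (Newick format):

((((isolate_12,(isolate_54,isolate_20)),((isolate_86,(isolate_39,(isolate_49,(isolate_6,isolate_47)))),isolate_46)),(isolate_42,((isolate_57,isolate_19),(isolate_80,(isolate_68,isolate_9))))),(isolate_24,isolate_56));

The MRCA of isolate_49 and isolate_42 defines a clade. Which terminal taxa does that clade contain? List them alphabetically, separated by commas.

isolate_12, isolate_19, isolate_20, isolate_39, isolate_42, isolate_46, isolate_47, isolate_49, isolate_54, isolate_57, isolate_6, isolate_68, isolate_80, isolate_86, isolate_9

Tracing isolate_49: it sits inside (isolate_49,(isolate_6,isolate_47)).
Tracing isolate_42: it sits inside (isolate_42,((isolate_57,isolate_19),(isolate_80,(isolate_68,isolate_9)))).
The smallest clade enclosing both is (((isolate_12,(isolate_54,isolate_20)),((isolate_86,(isolate_39,(isolate_49,(isolate_6,isolate_47)))),isolate_46)),(isolate_42,((isolate_57,isolate_19),(isolate_80,(isolate_68,isolate_9))))); the answer is its 15 terminal taxa in alphabetical order.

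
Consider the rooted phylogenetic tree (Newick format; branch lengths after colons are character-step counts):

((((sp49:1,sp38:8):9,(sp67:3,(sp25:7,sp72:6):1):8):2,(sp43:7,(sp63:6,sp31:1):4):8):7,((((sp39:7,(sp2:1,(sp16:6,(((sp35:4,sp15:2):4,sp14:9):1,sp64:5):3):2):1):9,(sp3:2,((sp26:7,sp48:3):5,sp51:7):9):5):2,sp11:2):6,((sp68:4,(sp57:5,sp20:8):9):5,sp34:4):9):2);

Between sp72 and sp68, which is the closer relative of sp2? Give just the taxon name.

The MRCA of sp2 and sp68 subtends ((((sp39,(sp2,(sp16,(((sp35,sp15),sp14),sp64)))),(sp3,((sp26,sp48),sp51))),sp11),((sp68,(sp57,sp20)),sp34)) (16 taxa).
The MRCA of sp2 and sp72 is the root, subtending the entire tree (24 taxa).
The first is nested inside the second, so sp2 shares a more recent common ancestor with sp68.

sp68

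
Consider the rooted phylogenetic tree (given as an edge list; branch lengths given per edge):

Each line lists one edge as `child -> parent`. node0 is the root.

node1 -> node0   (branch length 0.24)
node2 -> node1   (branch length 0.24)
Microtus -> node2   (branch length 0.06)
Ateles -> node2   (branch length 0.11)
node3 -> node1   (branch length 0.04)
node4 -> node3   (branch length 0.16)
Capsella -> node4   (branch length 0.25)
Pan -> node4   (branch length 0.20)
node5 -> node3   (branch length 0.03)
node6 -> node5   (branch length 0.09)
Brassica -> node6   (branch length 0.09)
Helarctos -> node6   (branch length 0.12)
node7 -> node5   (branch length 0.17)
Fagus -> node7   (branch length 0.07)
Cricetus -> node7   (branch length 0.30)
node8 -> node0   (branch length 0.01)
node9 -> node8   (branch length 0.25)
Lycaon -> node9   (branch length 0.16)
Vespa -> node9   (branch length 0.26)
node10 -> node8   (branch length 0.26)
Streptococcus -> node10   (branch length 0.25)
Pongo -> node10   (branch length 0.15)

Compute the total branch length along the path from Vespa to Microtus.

The path runs Vespa → … → MRCA → … → Microtus; the MRCA is the root of the tree.
Branch lengths along that path: 0.26 + 0.25 + 0.01 + 0.24 + 0.24 + 0.06 = 1.06.

1.06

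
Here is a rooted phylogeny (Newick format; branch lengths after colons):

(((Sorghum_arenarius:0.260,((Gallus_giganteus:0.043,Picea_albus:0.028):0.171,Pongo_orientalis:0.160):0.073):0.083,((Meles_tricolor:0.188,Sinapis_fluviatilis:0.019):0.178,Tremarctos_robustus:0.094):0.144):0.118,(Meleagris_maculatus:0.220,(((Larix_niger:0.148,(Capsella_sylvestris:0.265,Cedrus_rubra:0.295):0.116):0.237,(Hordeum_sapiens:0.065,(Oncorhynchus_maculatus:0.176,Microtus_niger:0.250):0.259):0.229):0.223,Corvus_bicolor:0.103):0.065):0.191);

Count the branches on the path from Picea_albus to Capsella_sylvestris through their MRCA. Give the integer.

11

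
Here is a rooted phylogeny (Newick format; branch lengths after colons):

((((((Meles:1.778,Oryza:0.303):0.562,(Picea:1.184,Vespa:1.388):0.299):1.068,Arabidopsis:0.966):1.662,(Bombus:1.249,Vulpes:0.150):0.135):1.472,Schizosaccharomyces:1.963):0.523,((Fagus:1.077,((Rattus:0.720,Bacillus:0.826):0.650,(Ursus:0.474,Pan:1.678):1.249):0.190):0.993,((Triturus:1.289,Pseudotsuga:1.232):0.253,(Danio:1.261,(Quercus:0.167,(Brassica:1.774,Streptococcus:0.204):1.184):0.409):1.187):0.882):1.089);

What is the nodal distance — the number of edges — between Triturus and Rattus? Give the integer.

The MRCA of Triturus and Rattus is the node subtending ((Fagus,((Rattus,Bacillus),(Ursus,Pan))),((Triturus,Pseudotsuga),(Danio,(Quercus,(Brassica,Streptococcus))))).
From Triturus up to that node: 3 branches. From Rattus up to the same node: 4 branches. Total: 3 + 4 = 7.

7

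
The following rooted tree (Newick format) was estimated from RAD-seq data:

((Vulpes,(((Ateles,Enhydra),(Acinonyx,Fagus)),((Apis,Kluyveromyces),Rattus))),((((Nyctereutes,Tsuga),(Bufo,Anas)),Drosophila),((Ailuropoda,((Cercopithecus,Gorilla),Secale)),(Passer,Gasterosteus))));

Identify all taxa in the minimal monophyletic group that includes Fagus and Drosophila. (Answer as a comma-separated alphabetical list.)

Acinonyx, Ailuropoda, Anas, Apis, Ateles, Bufo, Cercopithecus, Drosophila, Enhydra, Fagus, Gasterosteus, Gorilla, Kluyveromyces, Nyctereutes, Passer, Rattus, Secale, Tsuga, Vulpes

Tracing Fagus: it sits inside (Acinonyx,Fagus).
Tracing Drosophila: it sits inside (((Nyctereutes,Tsuga),(Bufo,Anas)),Drosophila).
The smallest clade enclosing both is the whole tree (their MRCA is the root), so the answer is all 19 tips in alphabetical order.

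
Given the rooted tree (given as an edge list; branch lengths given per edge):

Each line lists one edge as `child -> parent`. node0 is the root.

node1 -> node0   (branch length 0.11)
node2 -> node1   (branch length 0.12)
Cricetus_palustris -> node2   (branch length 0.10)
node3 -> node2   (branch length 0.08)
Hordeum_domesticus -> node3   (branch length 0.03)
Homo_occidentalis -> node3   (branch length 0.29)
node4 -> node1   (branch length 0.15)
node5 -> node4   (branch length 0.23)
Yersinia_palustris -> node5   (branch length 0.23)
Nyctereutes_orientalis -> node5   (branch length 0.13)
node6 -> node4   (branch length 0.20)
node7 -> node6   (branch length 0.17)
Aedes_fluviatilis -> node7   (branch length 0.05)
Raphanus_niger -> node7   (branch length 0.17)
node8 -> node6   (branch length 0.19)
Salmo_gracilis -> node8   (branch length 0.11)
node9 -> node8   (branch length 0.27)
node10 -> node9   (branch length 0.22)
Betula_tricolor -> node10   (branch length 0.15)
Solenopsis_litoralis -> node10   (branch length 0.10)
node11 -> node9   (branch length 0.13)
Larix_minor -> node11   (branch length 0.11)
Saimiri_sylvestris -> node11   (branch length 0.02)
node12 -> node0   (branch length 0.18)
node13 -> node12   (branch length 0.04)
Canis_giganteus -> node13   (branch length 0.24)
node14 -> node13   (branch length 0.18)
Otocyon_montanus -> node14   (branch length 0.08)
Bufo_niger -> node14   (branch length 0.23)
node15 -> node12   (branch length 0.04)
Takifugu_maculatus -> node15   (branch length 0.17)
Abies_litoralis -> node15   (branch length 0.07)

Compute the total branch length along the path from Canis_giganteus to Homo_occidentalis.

1.06

The path runs Canis_giganteus → … → MRCA → … → Homo_occidentalis; the MRCA is the root of the tree.
Branch lengths along that path: 0.24 + 0.04 + 0.18 + 0.11 + 0.12 + 0.08 + 0.29 = 1.06.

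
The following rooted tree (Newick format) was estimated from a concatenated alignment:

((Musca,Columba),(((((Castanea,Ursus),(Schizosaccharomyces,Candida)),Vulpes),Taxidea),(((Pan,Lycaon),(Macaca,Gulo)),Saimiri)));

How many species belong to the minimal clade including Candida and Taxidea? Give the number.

The MRCA of Candida and Taxidea is the node subtending ((((Castanea,Ursus),(Schizosaccharomyces,Candida)),Vulpes),Taxidea).
That clade contains 6 terminal taxa: Candida, Castanea, Schizosaccharomyces, Taxidea, Ursus, Vulpes.

6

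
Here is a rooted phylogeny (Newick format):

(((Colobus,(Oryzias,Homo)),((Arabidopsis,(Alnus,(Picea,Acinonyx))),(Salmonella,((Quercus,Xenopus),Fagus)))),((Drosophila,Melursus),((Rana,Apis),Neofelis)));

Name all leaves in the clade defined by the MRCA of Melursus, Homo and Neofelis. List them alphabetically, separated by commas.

Tracing Melursus: it sits inside (Drosophila,Melursus).
Tracing Homo: it sits inside (Oryzias,Homo).
Tracing Neofelis: it sits inside ((Rana,Apis),Neofelis).
The smallest clade enclosing all 3 is the whole tree (their MRCA is the root), so the answer is all 16 tips in alphabetical order.

Acinonyx, Alnus, Apis, Arabidopsis, Colobus, Drosophila, Fagus, Homo, Melursus, Neofelis, Oryzias, Picea, Quercus, Rana, Salmonella, Xenopus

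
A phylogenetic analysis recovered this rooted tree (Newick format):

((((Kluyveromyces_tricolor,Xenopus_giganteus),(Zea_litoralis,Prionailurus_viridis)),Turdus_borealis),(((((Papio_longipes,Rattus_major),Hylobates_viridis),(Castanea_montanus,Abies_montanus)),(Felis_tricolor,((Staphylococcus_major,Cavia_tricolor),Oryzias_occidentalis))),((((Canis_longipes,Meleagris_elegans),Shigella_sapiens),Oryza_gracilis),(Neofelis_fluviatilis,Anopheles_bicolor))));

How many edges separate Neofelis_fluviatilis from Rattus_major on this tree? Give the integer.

The MRCA of Neofelis_fluviatilis and Rattus_major is the node subtending (((((Papio_longipes,Rattus_major),Hylobates_viridis),(Castanea_montanus,Abies_montanus)),(Felis_tricolor,((Staphylococcus_major,Cavia_tricolor),Oryzias_occidentalis))),((((Canis_longipes,Meleagris_elegans),Shigella_sapiens),Oryza_gracilis),(Neofelis_fluviatilis,Anopheles_bicolor))).
From Neofelis_fluviatilis up to that node: 3 branches. From Rattus_major up to the same node: 5 branches. Total: 3 + 5 = 8.

8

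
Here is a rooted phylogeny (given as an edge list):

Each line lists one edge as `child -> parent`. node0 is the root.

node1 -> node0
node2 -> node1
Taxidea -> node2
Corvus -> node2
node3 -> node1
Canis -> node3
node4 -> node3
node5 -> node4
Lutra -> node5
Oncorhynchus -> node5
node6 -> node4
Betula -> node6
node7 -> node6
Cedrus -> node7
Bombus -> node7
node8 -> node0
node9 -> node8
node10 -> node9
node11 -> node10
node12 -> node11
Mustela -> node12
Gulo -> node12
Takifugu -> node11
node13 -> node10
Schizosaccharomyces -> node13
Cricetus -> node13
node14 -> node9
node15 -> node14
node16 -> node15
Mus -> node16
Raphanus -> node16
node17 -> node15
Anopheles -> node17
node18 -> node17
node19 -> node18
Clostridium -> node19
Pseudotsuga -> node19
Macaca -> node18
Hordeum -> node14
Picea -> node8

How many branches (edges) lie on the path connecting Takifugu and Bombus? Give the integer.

The MRCA of Takifugu and Bombus is the root of the tree.
From Takifugu up to that node: 5 branches. From Bombus up to the same node: 6 branches. Total: 5 + 6 = 11.

11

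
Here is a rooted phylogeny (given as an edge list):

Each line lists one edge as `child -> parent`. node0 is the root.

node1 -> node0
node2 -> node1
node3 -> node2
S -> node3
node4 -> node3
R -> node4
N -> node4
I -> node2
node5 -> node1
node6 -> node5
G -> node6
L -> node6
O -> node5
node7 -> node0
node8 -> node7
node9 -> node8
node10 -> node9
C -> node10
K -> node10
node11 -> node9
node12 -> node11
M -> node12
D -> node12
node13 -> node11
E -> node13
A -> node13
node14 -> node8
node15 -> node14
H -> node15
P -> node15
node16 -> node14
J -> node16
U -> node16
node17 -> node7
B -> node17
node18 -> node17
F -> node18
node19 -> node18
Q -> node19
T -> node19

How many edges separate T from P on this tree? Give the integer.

The MRCA of T and P is the node subtending ((((C,K),((M,D),(E,A))),((H,P),(J,U))),(B,(F,(Q,T)))).
From T up to that node: 4 branches. From P up to the same node: 4 branches. Total: 4 + 4 = 8.

8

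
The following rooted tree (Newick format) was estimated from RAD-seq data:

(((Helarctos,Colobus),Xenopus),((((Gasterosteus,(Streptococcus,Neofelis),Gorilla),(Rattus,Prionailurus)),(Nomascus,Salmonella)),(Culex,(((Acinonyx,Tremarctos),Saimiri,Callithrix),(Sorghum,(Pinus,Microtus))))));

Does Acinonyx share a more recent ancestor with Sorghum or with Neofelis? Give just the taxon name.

Sorghum

The MRCA of Acinonyx and Sorghum subtends (((Acinonyx,Tremarctos),Saimiri,Callithrix),(Sorghum,(Pinus,Microtus))) (7 taxa).
The MRCA of Acinonyx and Neofelis subtends ((((Gasterosteus,(Streptococcus,Neofelis),Gorilla),(Rattus,Prionailurus)),(Nomascus,Salmonella)),(Culex,(((Acinonyx,Tremarctos),Saimiri,Callithrix),(Sorghum,(Pinus,Microtus))))) (16 taxa).
The first is nested inside the second, so Acinonyx shares a more recent common ancestor with Sorghum.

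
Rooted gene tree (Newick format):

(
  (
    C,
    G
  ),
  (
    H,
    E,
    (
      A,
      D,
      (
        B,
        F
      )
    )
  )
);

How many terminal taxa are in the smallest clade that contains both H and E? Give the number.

6

The MRCA of H and E is the node subtending (H,E,(A,D,(B,F))).
That clade contains 6 terminal taxa: A, B, D, E, F, H.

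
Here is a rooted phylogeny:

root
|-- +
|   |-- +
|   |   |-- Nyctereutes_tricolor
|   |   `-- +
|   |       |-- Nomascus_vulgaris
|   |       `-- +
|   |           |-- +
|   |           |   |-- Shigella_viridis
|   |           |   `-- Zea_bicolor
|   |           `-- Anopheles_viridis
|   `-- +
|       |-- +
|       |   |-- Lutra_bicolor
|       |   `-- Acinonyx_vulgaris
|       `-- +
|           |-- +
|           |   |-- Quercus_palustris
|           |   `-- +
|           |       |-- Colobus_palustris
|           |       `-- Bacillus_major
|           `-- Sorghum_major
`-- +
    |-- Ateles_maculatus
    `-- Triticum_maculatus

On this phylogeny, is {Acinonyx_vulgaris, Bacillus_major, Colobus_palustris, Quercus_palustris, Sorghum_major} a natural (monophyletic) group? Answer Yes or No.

No

The MRCA of the listed taxa subtends ((Lutra_bicolor,Acinonyx_vulgaris),((Quercus_palustris,(Colobus_palustris,Bacillus_major)),Sorghum_major)).
That clade also contains Lutra_bicolor, which is not in the proposed group, so the group is not monophyletic.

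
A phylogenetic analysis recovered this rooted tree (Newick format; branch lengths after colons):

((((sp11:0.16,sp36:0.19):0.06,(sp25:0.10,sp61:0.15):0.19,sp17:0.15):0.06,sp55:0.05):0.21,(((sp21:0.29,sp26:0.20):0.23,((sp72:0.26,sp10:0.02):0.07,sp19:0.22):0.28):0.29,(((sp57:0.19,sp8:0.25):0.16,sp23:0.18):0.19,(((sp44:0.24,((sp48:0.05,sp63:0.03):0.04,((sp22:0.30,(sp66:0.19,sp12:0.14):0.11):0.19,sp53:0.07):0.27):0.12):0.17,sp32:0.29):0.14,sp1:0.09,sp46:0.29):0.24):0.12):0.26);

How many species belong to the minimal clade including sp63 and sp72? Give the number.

18

The MRCA of sp63 and sp72 is the node subtending (((sp21,sp26),((sp72,sp10),sp19)),(((sp57,sp8),sp23),(((sp44,((sp48,sp63),((sp22,(sp66,sp12)),sp53))),sp32),sp1,sp46))).
That clade contains 18 terminal taxa: sp1, sp10, sp12, sp19, sp21, sp22, sp23, sp26, sp32, sp44, sp46, sp48, sp53, sp57, sp63, sp66, sp72, sp8.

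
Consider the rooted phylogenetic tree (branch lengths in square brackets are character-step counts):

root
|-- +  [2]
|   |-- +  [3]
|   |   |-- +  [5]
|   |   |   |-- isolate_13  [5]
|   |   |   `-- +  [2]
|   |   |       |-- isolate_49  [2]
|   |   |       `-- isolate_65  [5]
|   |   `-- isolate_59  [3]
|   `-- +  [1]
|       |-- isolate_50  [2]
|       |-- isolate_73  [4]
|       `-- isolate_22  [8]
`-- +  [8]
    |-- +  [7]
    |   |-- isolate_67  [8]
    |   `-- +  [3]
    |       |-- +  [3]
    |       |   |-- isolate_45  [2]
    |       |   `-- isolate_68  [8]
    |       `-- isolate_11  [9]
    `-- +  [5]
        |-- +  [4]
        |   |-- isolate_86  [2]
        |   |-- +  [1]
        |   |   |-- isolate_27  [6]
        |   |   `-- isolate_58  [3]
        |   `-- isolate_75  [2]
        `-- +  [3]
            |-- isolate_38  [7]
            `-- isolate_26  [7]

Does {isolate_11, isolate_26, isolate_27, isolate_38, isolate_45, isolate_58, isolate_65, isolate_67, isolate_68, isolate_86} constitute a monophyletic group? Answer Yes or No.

No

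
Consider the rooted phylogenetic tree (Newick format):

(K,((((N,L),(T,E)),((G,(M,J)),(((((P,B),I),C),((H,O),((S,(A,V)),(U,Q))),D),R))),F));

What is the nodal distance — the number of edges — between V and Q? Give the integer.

The MRCA of V and Q is the node subtending ((S,(A,V)),(U,Q)).
From V up to that node: 3 branches. From Q up to the same node: 2 branches. Total: 3 + 2 = 5.

5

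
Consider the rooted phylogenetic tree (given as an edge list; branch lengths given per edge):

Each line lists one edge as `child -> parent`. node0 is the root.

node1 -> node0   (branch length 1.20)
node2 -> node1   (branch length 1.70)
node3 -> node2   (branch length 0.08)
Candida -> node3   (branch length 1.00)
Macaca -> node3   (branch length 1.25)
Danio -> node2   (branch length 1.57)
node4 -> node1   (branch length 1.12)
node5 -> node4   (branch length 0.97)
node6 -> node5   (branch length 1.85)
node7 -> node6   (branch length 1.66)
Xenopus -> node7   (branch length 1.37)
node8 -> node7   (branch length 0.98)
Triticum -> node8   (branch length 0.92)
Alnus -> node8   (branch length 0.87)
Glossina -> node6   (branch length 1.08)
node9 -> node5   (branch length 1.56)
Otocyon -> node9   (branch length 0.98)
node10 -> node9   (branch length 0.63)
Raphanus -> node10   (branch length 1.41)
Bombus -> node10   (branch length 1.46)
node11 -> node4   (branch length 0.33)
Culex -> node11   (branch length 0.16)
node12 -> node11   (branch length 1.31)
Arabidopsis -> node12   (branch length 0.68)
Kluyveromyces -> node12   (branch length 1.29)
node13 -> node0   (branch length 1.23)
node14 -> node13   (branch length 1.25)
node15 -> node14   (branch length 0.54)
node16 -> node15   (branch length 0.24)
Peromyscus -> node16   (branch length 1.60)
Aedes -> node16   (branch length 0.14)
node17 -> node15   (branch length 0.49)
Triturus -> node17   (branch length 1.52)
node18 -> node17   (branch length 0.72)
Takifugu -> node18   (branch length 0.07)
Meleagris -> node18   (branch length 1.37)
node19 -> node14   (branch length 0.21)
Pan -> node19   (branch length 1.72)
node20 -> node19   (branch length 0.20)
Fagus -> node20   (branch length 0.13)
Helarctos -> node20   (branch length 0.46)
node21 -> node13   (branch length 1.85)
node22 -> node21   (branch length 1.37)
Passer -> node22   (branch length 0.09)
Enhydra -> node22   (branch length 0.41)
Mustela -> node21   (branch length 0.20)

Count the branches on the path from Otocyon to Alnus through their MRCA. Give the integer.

The MRCA of Otocyon and Alnus is the node subtending (((Xenopus,(Triticum,Alnus)),Glossina),(Otocyon,(Raphanus,Bombus))).
From Otocyon up to that node: 2 branches. From Alnus up to the same node: 4 branches. Total: 2 + 4 = 6.

6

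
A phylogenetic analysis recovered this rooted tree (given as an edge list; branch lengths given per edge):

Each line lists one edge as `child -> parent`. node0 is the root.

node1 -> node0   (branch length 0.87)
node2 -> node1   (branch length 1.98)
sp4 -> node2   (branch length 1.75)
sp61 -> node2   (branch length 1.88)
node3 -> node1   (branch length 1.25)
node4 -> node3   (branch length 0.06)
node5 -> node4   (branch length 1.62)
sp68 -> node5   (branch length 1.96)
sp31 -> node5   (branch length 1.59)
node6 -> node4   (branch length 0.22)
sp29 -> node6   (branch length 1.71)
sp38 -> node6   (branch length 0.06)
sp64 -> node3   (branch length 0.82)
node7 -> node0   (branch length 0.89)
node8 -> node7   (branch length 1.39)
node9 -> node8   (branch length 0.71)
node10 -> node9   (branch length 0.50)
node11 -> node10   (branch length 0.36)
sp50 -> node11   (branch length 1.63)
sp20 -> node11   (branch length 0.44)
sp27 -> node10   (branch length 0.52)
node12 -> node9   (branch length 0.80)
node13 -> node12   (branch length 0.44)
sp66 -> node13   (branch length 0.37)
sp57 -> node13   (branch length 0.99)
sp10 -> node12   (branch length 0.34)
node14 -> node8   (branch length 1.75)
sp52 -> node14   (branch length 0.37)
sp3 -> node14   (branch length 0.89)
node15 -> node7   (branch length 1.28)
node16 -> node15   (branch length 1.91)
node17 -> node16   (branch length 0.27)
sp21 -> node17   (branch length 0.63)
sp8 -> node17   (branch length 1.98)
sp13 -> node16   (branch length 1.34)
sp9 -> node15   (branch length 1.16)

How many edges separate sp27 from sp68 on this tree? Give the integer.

10

The MRCA of sp27 and sp68 is the root of the tree.
From sp27 up to that node: 5 branches. From sp68 up to the same node: 5 branches. Total: 5 + 5 = 10.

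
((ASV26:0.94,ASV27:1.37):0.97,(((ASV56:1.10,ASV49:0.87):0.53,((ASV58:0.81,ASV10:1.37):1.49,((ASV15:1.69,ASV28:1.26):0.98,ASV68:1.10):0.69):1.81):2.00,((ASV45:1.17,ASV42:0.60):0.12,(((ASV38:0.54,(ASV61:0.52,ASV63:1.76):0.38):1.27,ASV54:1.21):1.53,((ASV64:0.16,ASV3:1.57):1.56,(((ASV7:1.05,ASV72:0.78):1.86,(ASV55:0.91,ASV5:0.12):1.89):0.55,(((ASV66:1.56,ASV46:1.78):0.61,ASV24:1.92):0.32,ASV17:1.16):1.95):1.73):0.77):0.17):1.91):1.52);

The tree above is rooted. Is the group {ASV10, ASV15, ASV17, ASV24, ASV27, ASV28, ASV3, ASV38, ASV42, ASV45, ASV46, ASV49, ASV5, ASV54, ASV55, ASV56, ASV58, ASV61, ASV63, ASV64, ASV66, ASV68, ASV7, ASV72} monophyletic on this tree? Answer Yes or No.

No

The MRCA of the listed taxa is the root, so the smallest clade containing them is the whole tree.
That clade also contains ASV26, which is not in the proposed group, so the group is not monophyletic.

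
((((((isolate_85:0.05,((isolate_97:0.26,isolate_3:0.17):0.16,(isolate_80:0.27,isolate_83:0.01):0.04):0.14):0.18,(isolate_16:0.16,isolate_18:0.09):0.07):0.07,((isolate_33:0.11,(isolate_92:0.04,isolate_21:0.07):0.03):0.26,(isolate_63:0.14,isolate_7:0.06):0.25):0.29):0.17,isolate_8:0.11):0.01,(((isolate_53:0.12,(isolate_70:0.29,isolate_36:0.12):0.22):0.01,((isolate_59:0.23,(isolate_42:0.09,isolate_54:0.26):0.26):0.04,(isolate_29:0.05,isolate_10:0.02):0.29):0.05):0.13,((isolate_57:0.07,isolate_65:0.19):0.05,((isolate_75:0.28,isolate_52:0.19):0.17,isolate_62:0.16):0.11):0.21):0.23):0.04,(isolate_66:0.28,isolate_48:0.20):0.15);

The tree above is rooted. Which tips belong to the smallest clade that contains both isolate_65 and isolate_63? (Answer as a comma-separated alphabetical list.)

isolate_10, isolate_16, isolate_18, isolate_21, isolate_29, isolate_3, isolate_33, isolate_36, isolate_42, isolate_52, isolate_53, isolate_54, isolate_57, isolate_59, isolate_62, isolate_63, isolate_65, isolate_7, isolate_70, isolate_75, isolate_8, isolate_80, isolate_83, isolate_85, isolate_92, isolate_97

Tracing isolate_65: it sits inside (isolate_57,isolate_65).
Tracing isolate_63: it sits inside (isolate_63,isolate_7).
The smallest clade enclosing both is (((((isolate_85,((isolate_97,isolate_3),(isolate_80,isolate_83))),(isolate_16,isolate_18)),((isolate_33,(isolate_92,isolate_21)),(isolate_63,isolate_7))),isolate_8),(((isolate_53,(isolate_70,isolate_36)),((isolate_59,(isolate_42,isolate_54)),(isolate_29,isolate_10))),((isolate_57,isolate_65),((isolate_75,isolate_52),isolate_62)))); the answer is its 26 terminal taxa in alphabetical order.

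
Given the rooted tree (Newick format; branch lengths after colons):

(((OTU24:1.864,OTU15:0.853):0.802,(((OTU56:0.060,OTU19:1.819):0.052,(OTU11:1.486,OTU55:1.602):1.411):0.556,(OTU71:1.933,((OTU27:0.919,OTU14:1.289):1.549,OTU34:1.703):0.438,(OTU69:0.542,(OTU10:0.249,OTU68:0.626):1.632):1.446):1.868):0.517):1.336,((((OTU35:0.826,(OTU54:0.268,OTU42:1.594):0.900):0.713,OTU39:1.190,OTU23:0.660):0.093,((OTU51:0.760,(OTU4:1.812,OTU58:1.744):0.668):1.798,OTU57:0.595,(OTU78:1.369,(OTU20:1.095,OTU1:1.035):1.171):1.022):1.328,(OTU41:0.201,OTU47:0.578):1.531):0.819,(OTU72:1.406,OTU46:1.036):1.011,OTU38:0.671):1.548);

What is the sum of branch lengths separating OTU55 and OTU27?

The path runs OTU55 → … → MRCA → … → OTU27; the MRCA is the node subtending (((OTU56,OTU19),(OTU11,OTU55)),(OTU71,((OTU27,OTU14),OTU34),(OTU69,(OTU10,OTU68)))).
Branch lengths along that path: 1.602 + 1.411 + 0.556 + 1.868 + 0.438 + 1.549 + 0.919 = 8.343.

8.343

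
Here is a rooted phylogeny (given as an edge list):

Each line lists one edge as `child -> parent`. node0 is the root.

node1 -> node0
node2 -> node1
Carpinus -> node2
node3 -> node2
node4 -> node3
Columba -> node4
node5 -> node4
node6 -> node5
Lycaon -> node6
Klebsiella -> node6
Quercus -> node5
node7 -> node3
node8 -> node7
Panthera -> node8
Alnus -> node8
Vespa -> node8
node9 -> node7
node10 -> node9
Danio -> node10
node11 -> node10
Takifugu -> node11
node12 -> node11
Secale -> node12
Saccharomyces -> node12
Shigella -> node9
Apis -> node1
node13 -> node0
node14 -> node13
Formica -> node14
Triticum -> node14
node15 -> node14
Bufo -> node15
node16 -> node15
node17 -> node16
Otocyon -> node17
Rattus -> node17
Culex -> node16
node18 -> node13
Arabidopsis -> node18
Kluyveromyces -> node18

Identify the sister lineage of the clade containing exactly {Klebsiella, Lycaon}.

The clade containing exactly {Klebsiella, Lycaon} attaches to the tree at the node subtending ((Lycaon,Klebsiella),Quercus).
The other lineage descending from that same node — the sister group — is the single tip Quercus.

Quercus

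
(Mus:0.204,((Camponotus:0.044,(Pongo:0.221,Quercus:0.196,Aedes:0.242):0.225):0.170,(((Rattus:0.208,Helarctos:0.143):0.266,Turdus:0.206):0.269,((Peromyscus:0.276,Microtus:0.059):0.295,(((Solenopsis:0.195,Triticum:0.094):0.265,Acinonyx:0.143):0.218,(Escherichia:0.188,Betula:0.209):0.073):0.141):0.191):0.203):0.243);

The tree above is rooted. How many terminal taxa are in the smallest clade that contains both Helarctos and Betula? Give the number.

10

The MRCA of Helarctos and Betula is the node subtending (((Rattus,Helarctos),Turdus),((Peromyscus,Microtus),(((Solenopsis,Triticum),Acinonyx),(Escherichia,Betula)))).
That clade contains 10 terminal taxa: Acinonyx, Betula, Escherichia, Helarctos, Microtus, Peromyscus, Rattus, Solenopsis, Triticum, Turdus.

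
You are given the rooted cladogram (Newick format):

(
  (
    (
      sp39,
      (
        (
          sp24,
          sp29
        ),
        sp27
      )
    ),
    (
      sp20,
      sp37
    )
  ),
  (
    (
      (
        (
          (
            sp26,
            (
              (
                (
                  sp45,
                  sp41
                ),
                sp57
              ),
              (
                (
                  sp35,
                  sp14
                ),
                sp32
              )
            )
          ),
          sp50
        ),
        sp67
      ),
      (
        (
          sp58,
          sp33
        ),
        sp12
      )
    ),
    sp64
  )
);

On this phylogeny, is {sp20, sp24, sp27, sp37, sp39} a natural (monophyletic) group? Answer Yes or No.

No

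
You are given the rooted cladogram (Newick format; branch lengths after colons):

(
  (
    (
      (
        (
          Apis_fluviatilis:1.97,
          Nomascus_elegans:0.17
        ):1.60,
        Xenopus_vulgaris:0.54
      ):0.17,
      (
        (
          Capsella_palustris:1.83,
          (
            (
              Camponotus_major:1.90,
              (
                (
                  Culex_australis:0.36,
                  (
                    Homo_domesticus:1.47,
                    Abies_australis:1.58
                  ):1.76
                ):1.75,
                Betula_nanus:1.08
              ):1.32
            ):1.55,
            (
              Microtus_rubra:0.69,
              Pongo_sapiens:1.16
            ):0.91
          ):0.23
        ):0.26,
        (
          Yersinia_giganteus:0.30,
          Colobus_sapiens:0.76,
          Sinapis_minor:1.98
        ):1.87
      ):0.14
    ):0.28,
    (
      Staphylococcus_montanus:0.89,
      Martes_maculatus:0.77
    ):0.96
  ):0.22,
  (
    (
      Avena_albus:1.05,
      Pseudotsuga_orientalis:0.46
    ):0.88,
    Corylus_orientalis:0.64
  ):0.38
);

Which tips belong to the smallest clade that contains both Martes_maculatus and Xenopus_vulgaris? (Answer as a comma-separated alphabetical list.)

Abies_australis, Apis_fluviatilis, Betula_nanus, Camponotus_major, Capsella_palustris, Colobus_sapiens, Culex_australis, Homo_domesticus, Martes_maculatus, Microtus_rubra, Nomascus_elegans, Pongo_sapiens, Sinapis_minor, Staphylococcus_montanus, Xenopus_vulgaris, Yersinia_giganteus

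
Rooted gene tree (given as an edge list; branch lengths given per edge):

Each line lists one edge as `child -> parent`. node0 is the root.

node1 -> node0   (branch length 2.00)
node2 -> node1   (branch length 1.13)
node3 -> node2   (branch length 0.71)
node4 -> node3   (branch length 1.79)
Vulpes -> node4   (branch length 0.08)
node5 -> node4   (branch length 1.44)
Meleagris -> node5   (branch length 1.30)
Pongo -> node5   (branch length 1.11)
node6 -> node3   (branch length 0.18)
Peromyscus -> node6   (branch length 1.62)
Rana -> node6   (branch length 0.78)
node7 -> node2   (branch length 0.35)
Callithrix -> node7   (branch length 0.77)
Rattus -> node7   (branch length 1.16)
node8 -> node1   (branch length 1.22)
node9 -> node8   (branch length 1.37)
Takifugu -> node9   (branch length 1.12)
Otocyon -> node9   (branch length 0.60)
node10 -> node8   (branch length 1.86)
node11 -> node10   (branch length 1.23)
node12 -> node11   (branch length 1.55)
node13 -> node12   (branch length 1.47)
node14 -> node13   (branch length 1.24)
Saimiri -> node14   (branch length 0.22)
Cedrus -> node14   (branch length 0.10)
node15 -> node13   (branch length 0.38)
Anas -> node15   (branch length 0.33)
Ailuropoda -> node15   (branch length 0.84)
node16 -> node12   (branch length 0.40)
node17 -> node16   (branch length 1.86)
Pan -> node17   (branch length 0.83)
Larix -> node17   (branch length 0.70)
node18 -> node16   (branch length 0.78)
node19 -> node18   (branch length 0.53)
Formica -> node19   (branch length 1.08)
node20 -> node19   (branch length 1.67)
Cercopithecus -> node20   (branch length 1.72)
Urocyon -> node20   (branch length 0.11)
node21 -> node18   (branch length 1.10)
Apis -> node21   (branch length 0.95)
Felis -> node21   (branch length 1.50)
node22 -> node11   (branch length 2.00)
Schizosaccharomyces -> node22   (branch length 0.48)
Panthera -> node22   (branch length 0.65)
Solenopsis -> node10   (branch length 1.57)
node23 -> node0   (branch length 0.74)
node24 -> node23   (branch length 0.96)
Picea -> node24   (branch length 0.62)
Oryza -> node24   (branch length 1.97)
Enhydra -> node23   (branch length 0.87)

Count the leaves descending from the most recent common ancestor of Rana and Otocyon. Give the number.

The MRCA of Rana and Otocyon is the node subtending ((((Vulpes,(Meleagris,Pongo)),(Peromyscus,Rana)),(Callithrix,Rattus)),((Takifugu,Otocyon),(((((Saimiri,Cedrus),(Anas,Ailuropoda)),((Pan,Larix),((Formica,(Cercopithecus,Urocyon)),(Apis,Felis)))),(Schizosaccharomyces,Panthera)),Solenopsis))).
That clade contains 23 terminal taxa: Ailuropoda, Anas, Apis, Callithrix, Cedrus, Cercopithecus, Felis, Formica, Larix, Meleagris, Otocyon, Pan, Panthera, Peromyscus, Pongo, Rana, Rattus, Saimiri, Schizosaccharomyces, Solenopsis, Takifugu, Urocyon, Vulpes.

23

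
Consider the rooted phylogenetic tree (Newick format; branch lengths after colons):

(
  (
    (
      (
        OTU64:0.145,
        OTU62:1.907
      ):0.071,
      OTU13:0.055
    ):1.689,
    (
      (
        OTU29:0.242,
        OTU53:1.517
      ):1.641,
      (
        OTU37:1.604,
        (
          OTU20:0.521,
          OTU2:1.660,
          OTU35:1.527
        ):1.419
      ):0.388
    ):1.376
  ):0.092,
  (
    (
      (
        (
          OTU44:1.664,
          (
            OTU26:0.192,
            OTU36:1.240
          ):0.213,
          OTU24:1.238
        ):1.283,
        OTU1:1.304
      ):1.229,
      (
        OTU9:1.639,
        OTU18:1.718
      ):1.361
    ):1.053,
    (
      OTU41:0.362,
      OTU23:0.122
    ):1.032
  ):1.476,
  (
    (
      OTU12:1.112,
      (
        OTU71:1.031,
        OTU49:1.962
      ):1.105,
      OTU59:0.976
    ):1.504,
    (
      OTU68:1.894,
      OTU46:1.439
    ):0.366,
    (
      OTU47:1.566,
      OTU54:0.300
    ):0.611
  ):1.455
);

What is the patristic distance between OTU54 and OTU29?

5.717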